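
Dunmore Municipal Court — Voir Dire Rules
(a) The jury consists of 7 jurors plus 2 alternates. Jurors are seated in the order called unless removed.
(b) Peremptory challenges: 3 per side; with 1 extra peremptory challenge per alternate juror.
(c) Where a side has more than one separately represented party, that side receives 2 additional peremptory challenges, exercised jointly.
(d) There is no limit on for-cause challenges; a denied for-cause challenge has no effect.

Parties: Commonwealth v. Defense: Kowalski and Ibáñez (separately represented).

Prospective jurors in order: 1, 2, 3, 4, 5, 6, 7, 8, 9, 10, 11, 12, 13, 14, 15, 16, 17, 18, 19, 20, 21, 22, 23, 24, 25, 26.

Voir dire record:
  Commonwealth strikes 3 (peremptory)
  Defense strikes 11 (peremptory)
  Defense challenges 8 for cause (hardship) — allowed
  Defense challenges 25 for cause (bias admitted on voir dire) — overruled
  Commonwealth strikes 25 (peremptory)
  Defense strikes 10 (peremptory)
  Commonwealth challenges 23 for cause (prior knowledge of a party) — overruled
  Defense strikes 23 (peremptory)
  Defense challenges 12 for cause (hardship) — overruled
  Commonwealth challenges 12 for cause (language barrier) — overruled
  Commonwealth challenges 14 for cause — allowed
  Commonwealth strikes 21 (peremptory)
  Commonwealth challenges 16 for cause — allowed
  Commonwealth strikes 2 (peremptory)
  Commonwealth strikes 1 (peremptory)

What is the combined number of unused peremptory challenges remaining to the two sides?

Commonwealth allotment: 3 base + 1 × 2 alternates = 5. Defense allotment: 3 base + 1 × 2 alternates + 2 multi-party = 7.
Commonwealth peremptories used: #3, #25, #21, #2, #1 — 5 (for-cause on #23, #12, #14, #16 don't count).
Defense peremptories used: #11, #10, #23 — 3 (for-cause on #8, #25, #12 don't count).
Remaining: (5 − 5) + (7 − 3) = 4.

4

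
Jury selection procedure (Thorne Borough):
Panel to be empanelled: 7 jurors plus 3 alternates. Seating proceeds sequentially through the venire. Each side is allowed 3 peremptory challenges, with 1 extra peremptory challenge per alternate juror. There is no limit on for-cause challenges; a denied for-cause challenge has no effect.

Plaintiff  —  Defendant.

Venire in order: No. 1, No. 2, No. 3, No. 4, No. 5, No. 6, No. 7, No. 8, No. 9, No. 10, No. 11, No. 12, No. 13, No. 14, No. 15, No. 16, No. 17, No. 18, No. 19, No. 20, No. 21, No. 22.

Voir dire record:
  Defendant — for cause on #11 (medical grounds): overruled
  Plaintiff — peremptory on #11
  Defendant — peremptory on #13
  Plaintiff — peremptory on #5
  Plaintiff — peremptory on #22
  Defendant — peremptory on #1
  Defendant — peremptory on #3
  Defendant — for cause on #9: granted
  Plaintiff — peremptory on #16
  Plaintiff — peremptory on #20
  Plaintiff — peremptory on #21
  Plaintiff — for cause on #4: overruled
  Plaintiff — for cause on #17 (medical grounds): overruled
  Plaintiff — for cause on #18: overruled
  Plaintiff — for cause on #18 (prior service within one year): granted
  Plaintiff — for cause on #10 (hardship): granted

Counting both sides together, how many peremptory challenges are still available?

Plaintiff allotment: 3 base + 1 × 3 alternates = 6. Defendant allotment: 3 base + 1 × 3 alternates = 6.
Plaintiff peremptories used: #11, #5, #22, #16, #20, #21 — 6 (for-cause on #4, #17, #18, #18, #10 don't count).
Defendant peremptories used: #13, #1, #3 — 3 (for-cause on #11, #9 don't count).
Remaining: (6 − 6) + (6 − 3) = 3.

3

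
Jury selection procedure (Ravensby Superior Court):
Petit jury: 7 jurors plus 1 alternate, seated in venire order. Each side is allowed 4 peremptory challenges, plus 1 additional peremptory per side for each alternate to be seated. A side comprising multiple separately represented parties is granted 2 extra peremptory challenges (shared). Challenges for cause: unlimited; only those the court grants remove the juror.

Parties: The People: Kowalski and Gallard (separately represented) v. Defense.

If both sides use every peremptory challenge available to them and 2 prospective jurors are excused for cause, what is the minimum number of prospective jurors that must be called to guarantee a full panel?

22

Seats to fill: 7 + 1 alternates = 8.
Peremptories — The People: 4 + 1×1 + 2 = 7; Defense: 4 + 1×1 = 5; total 12.
For-cause removals: 2.
Minimum venire: 8 + 12 + 2 = 22.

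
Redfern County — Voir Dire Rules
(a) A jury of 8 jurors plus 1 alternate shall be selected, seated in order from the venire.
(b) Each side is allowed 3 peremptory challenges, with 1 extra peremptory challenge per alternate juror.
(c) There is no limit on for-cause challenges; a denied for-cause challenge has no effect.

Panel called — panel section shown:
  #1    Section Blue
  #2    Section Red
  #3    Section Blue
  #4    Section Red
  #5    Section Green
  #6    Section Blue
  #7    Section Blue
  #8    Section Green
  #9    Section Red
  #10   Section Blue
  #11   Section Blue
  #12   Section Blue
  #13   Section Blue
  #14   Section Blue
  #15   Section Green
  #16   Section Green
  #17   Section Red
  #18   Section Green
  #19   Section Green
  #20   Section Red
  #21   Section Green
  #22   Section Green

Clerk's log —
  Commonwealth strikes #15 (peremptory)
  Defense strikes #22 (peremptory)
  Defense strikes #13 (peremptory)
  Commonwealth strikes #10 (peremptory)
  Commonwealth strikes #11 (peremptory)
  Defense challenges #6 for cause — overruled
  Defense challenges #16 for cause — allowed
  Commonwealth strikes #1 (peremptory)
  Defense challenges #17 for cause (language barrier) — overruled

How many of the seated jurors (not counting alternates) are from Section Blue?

3

Removed: #1, #10, #11, #13, #15, #16, #22.
Seated jurors 1–8: #2, #3, #4, #5, #6, #7, #8, #9 (alternates #12 not counted).
Of those, in Section Blue: #3, #6, #7 → 3.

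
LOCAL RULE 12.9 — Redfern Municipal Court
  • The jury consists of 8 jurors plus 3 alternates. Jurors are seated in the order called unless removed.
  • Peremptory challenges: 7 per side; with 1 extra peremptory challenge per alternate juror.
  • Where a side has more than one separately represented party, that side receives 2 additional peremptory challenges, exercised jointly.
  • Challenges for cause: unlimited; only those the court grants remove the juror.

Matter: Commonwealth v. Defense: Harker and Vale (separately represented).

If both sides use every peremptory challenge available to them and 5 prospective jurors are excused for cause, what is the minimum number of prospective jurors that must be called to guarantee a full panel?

38

Seats to fill: 8 + 3 alternates = 11.
Peremptories — Commonwealth: 7 + 1×3 = 10; Defense: 7 + 1×3 + 2 = 12; total 22.
For-cause removals: 5.
Minimum venire: 11 + 22 + 5 = 38.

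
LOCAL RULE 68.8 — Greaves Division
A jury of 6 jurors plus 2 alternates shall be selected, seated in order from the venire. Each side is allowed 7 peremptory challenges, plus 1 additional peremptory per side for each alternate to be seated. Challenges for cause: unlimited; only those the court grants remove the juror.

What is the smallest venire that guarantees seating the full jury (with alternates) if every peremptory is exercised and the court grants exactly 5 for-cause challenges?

Seats to fill: 6 + 2 alternates = 8.
Peremptories: 7 + 1×2 = 9 per side × 2 sides = 18.
For-cause removals: 5.
Minimum venire: 8 + 18 + 5 = 31.

31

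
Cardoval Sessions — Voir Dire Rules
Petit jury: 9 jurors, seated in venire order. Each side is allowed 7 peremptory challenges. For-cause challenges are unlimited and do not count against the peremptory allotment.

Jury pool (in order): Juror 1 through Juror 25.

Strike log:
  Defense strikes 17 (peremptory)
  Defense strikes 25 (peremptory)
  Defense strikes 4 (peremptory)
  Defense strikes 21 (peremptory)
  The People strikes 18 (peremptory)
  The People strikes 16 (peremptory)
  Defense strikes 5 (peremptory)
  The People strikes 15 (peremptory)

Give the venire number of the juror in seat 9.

11

Removed: #4, #5, #15, #16, #17, #18, #21, #25.
Seating in order: seats 1–9 → #1, #2, #3, #6, #7, #8, #9, #10, #11.
So seat 9 is #11.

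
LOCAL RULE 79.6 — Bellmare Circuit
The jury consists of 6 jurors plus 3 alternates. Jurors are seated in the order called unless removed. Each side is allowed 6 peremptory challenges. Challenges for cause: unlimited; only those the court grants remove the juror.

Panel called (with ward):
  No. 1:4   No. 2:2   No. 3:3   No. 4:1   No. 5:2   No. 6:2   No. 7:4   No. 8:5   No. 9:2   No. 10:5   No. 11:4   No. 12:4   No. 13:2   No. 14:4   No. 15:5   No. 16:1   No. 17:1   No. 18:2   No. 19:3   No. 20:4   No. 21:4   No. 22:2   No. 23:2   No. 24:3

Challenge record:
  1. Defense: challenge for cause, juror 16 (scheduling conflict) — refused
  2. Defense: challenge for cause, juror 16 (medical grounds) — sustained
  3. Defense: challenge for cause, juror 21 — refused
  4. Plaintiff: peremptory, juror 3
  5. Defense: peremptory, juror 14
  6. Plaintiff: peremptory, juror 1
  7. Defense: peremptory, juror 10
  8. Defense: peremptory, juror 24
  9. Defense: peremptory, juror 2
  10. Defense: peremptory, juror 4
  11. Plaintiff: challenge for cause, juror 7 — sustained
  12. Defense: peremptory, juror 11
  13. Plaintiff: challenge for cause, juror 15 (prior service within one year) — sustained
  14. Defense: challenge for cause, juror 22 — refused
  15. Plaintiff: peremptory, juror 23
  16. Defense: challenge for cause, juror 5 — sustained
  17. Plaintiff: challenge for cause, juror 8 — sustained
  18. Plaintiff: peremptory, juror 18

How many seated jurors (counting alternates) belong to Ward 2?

Removed: #1, #2, #3, #4, #5, #7, #8, #10, #11, #14, #15, #16, #18, #23, #24.
Seated (9 incl. alternates): #6, #9, #12, #13, #17, #19, #20, #21, #22.
Of those, in Ward 2: #6, #9, #13, #22 → 4.

4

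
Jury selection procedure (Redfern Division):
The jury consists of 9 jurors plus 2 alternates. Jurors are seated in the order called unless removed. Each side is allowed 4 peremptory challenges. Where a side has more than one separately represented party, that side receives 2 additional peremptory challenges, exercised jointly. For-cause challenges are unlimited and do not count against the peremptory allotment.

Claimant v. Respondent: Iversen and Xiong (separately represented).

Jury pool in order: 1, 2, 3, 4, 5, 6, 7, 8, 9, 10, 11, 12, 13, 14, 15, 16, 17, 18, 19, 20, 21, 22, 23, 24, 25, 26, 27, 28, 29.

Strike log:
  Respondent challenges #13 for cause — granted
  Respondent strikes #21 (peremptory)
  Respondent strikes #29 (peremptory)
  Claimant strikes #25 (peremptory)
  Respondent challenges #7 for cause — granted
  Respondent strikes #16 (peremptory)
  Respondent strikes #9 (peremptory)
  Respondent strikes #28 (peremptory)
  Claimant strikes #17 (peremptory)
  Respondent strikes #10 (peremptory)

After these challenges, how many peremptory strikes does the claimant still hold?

2

Claimant allotment: 4.
Claimant peremptories used: #25, #17 — 2.
Remaining: 4 − 2 = 2.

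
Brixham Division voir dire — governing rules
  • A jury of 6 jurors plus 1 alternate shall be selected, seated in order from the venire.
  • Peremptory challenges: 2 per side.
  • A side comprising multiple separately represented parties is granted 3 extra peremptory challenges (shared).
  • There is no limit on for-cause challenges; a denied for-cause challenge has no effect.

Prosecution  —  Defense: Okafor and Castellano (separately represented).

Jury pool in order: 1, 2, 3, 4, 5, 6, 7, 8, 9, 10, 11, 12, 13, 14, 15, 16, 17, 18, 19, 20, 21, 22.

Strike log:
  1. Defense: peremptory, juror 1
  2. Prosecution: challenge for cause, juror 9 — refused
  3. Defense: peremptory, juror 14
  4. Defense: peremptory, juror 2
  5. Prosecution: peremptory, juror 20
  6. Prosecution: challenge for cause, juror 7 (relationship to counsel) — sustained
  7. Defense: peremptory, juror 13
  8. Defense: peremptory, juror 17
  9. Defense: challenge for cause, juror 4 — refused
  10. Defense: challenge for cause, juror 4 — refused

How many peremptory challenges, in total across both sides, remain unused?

Prosecution allotment: 2. Defense allotment: 2 base + 3 multi-party = 5.
Prosecution peremptories used: #20 — 1 (for-cause on #9, #7 don't count).
Defense peremptories used: #1, #14, #2, #13, #17 — 5 (for-cause on #4, #4 don't count).
Remaining: (2 − 1) + (5 − 5) = 1.

1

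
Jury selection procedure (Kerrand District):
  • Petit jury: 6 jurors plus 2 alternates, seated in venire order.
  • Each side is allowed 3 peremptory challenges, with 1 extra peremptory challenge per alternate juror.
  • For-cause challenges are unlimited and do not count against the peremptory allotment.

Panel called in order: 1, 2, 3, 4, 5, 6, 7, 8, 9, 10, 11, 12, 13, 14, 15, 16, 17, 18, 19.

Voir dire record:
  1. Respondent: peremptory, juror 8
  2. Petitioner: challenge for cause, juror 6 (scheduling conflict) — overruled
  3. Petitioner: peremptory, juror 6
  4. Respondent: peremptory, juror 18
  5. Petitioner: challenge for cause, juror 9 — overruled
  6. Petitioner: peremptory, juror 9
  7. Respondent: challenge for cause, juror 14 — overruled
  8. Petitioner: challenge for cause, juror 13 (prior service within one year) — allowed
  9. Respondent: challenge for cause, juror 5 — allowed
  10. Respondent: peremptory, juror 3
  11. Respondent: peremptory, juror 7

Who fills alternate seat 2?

Removed: #3, #5, #6, #7, #8, #9, #13, #18. (#14 stays — for-cause denied.)
Seating in order: seats 1–6 → #1, #2, #4, #10, #11, #12; alternates → #14, #15.
So alternate 2 is #15.

15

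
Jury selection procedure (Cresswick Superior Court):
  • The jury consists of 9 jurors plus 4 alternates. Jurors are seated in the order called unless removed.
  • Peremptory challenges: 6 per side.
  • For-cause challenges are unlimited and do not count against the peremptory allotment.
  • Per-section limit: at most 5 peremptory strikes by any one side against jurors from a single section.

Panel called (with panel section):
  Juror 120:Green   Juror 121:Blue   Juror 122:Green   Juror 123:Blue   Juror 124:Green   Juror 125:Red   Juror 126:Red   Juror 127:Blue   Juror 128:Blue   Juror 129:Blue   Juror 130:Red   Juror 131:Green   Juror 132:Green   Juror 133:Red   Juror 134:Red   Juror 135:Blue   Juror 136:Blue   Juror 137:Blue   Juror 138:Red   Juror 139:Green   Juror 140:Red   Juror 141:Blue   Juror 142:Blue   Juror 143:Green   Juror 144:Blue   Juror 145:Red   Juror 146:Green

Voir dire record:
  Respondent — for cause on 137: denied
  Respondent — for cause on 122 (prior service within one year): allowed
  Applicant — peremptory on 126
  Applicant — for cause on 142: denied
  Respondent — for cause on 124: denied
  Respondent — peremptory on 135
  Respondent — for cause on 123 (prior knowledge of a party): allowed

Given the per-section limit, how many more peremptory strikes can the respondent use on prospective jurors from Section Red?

5

Respondent peremptories so far: #135 — 1 of 6 used, 5 left overall.
Against Section Red: none yet — per-section cap 5 leaves 5.
Binding limit: min(5, 5) = 5.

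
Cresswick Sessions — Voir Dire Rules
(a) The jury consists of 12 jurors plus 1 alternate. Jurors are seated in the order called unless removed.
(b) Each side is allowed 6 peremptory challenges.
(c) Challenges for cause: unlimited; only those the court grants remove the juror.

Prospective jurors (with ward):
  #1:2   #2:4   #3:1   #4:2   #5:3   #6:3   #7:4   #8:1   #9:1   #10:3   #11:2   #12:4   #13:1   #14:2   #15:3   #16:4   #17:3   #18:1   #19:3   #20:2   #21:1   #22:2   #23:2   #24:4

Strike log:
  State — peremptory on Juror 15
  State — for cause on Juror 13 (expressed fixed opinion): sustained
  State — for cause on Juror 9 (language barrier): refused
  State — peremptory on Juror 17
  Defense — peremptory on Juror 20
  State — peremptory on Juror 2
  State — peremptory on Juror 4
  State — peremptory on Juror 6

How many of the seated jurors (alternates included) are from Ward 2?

Removed: #2, #4, #6, #13, #15, #17, #20.
Seated (13 incl. alternates): #1, #3, #5, #7, #8, #9, #10, #11, #12, #14, #16, #18, #19.
Of those, in Ward 2: #1, #11, #14 → 3.

3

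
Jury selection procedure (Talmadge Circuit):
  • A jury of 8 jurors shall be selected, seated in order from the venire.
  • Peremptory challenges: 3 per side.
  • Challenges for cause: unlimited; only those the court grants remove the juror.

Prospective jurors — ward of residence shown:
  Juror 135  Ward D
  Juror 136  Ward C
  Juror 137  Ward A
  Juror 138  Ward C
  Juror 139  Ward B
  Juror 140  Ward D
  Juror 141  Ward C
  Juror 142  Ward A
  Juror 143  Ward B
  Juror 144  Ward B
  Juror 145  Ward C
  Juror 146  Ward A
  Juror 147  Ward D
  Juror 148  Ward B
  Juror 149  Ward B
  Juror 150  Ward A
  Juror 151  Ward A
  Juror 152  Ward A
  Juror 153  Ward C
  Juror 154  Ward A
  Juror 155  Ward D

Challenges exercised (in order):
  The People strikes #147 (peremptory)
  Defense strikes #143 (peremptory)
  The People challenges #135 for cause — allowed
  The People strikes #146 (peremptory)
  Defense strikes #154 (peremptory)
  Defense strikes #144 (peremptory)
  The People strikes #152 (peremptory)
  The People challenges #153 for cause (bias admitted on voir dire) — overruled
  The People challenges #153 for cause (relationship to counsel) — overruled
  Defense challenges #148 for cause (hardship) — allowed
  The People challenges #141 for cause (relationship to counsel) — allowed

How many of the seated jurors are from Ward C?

3

Removed: #135, #141, #143, #144, #146, #147, #148, #152, #154.
Seated jurors 1–8: #136, #137, #138, #139, #140, #142, #145, #149.
Of those, in Ward C: #136, #138, #145 → 3.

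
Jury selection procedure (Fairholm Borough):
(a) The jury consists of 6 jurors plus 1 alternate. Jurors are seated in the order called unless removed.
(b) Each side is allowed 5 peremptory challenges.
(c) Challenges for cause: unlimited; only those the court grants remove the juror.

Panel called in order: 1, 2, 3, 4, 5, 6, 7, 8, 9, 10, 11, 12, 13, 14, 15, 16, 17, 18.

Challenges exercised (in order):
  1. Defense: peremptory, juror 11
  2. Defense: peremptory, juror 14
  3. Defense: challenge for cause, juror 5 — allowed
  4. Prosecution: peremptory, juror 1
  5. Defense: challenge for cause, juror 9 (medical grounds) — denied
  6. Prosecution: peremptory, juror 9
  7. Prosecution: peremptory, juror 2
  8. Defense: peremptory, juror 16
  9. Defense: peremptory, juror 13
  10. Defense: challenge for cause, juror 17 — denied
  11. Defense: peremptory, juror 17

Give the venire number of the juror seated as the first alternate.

12

Removed: #1, #2, #5, #9, #11, #13, #14, #16, #17.
Seating in order: seats 1–6 → #3, #4, #6, #7, #8, #10; alternates → #12.
So alternate 1 is #12.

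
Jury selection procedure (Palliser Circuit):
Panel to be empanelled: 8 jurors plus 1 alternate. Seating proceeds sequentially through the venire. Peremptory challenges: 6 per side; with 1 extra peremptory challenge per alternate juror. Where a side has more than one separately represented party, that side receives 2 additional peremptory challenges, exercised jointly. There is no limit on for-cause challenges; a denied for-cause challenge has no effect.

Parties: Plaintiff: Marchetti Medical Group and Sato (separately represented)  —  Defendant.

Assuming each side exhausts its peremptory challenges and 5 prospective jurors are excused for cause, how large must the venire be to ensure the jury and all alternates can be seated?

Seats to fill: 8 + 1 alternates = 9.
Peremptories — Plaintiff: 6 + 1×1 + 2 = 9; Defendant: 6 + 1×1 = 7; total 16.
For-cause removals: 5.
Minimum venire: 9 + 16 + 5 = 30.

30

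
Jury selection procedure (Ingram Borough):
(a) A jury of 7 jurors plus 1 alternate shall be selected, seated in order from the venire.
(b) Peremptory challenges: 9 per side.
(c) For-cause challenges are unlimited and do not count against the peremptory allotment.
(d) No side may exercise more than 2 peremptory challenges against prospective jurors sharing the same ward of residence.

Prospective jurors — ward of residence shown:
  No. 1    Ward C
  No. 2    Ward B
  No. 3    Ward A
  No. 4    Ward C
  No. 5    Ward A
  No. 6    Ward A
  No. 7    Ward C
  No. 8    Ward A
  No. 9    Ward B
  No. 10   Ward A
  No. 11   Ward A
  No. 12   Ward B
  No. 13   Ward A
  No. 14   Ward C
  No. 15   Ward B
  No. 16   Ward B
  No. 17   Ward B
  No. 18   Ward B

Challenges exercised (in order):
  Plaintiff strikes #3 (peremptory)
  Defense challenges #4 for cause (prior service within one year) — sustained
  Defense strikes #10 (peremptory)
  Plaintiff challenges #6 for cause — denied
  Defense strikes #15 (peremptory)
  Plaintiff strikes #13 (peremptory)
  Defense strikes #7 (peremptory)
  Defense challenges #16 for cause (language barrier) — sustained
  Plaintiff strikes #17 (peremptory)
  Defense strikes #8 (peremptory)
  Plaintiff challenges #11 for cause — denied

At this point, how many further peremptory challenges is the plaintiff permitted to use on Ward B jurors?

1

Plaintiff peremptories so far: #3, #13, #17 — 3 of 9 used, 6 left overall.
Against Ward B: #17 — 1 used; per-ward cap 2 leaves 1.
Binding limit: min(6, 1) = 1.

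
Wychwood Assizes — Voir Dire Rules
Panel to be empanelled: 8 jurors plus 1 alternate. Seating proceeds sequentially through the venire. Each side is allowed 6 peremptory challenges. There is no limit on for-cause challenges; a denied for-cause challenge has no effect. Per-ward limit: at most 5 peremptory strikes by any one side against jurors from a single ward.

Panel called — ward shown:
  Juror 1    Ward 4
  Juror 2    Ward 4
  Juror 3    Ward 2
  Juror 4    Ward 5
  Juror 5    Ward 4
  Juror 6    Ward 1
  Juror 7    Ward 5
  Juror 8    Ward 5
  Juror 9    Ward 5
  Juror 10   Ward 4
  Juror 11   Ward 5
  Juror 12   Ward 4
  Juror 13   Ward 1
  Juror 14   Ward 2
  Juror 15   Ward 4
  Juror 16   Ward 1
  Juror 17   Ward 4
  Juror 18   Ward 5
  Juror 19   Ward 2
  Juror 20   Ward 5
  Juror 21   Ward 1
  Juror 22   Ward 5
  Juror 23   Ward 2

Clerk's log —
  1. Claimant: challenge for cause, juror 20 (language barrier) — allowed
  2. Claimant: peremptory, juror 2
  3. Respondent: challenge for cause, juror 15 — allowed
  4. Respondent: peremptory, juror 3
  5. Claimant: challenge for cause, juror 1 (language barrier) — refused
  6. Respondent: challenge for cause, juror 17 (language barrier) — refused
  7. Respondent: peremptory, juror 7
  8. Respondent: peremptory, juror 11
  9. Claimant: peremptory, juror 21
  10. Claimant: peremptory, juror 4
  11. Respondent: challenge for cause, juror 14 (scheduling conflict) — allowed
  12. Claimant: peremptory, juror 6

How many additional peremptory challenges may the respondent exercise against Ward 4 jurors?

Respondent peremptories so far: #3, #7, #11 — 3 of 6 used, 3 left overall.
Against Ward 4: none yet — per-ward cap 5 leaves 5.
Binding limit: min(3, 5) = 3.

3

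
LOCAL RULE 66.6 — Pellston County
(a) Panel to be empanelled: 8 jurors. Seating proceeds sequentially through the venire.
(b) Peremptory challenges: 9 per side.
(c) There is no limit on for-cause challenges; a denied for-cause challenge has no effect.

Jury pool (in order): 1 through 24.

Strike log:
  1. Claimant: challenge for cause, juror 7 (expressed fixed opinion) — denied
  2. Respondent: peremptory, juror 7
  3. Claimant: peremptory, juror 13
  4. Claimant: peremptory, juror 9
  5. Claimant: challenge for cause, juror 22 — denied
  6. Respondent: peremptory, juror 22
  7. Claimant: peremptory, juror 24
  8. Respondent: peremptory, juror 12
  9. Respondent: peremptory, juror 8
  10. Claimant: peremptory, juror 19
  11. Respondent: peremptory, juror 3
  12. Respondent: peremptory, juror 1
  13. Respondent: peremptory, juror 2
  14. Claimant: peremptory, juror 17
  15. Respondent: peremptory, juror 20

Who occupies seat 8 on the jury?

16

Removed: #1, #2, #3, #7, #8, #9, #12, #13, #17, #19, #20, #22, #24.
Seating in order: seats 1–8 → #4, #5, #6, #10, #11, #14, #15, #16.
So seat 8 is #16.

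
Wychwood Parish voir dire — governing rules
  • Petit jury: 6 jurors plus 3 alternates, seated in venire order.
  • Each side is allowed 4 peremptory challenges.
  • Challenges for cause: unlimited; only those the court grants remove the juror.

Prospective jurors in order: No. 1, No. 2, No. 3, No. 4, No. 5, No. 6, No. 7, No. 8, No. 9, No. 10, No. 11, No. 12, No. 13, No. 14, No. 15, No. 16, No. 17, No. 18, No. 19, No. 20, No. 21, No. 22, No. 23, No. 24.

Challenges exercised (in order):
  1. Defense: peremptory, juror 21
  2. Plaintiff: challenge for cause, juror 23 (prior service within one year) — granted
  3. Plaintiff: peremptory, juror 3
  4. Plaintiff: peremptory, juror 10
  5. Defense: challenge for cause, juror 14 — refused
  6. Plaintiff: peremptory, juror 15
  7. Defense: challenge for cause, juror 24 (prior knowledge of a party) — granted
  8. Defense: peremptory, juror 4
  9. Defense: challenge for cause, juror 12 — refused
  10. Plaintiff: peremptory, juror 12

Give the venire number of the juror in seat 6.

Removed: #3, #4, #10, #12, #15, #21, #23, #24. (#14 stays — for-cause denied.)
Seating in order: seats 1–6 → #1, #2, #5, #6, #7, #8; alternates → #9, #11, #13.
So seat 6 is #8.

8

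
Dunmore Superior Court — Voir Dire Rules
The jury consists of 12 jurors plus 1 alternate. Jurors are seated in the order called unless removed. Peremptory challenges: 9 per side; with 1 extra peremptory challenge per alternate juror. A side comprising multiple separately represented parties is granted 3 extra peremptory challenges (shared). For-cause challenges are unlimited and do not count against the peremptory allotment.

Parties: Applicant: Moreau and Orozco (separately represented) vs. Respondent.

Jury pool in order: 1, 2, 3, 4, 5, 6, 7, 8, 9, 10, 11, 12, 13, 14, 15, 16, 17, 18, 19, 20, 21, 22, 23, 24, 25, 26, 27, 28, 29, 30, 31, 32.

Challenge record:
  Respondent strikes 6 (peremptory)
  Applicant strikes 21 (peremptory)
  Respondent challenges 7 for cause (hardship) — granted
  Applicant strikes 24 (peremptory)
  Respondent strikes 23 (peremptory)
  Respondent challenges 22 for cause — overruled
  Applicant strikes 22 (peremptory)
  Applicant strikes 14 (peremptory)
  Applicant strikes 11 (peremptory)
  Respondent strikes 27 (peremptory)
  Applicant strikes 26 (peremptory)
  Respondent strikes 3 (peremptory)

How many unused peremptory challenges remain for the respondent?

6

Respondent allotment: 9 base + 1 × 1 alternate = 10.
Respondent peremptories used: #6, #23, #27, #3 — 4 (for-cause on #7, #22 don't count).
Remaining: 10 − 4 = 6.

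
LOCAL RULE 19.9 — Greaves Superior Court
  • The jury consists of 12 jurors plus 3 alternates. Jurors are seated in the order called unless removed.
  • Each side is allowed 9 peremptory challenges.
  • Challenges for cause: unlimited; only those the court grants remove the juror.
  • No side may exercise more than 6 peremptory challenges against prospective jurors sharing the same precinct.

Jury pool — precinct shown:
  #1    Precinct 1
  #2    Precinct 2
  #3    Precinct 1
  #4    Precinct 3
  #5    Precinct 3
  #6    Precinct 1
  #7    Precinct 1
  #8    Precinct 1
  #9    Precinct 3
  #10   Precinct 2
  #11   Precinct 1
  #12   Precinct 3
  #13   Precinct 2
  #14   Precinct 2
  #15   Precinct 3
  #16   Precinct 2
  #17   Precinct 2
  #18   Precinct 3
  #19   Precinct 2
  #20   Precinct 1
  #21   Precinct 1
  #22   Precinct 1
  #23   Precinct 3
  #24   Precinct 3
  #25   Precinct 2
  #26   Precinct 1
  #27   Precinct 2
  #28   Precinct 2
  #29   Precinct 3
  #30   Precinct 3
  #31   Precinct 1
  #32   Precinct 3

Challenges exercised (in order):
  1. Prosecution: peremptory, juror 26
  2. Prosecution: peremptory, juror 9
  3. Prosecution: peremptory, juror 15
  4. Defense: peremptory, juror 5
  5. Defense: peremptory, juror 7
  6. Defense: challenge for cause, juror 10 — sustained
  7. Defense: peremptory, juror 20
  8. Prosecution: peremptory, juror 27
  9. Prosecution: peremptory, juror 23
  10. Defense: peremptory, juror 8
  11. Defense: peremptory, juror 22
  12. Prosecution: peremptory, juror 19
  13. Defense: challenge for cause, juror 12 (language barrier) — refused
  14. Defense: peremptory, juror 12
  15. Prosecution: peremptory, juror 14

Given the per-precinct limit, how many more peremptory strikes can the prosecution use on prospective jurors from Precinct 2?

2

Prosecution peremptories so far: #26, #9, #15, #27, #23, #19, #14 — 7 of 9 used, 2 left overall.
Against Precinct 2: #27, #19, #14 — 3 used; per-precinct cap 6 leaves 3.
Binding limit: min(2, 3) = 2.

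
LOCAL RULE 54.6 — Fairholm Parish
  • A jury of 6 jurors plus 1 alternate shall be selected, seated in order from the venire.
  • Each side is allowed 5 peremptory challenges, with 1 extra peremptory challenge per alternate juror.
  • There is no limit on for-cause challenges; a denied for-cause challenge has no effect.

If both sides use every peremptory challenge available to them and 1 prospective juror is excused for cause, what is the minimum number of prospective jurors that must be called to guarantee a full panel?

20

Seats to fill: 6 + 1 alternates = 7.
Peremptories: 5 + 1×1 = 6 per side × 2 sides = 12.
For-cause removals: 1.
Minimum venire: 7 + 12 + 1 = 20.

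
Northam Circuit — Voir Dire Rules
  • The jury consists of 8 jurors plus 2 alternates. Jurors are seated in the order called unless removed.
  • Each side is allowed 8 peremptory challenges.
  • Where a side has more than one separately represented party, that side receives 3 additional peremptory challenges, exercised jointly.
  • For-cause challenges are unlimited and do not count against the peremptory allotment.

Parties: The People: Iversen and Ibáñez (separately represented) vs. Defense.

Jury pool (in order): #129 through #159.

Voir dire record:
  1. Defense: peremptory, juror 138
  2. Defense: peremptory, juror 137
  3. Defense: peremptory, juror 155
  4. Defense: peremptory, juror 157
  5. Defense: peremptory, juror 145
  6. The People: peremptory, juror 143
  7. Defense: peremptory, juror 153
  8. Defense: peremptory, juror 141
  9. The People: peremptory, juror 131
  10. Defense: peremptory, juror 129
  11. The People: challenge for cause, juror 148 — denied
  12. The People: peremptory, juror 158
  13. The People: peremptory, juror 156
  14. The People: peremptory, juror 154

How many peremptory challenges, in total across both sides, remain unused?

6

The People allotment: 8 base + 3 multi-party = 11. Defense allotment: 8.
The People peremptories used: #143, #131, #158, #156, #154 — 5 (the for-cause on #148 doesn't count).
Defense peremptories used: #138, #137, #155, #157, #145, #153, #141, #129 — 8.
Remaining: (11 − 5) + (8 − 8) = 6.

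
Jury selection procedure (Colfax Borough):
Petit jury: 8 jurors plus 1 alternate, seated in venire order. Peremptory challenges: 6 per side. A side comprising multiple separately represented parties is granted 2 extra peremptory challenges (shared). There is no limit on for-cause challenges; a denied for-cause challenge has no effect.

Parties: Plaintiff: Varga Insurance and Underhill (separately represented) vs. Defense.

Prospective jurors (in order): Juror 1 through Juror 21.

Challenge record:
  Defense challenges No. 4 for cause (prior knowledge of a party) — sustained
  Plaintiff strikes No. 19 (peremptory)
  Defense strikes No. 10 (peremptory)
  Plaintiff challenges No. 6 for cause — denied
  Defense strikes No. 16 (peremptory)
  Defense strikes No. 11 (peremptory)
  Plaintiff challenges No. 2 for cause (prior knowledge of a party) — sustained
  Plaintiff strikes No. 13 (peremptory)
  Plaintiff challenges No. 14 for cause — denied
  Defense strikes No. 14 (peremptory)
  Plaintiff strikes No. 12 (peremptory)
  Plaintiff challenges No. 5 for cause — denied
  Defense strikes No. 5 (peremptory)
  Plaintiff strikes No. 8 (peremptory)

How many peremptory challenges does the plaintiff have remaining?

4

Plaintiff allotment: 6 base + 2 multi-party = 8.
Plaintiff peremptories used: #19, #13, #12, #8 — 4 (for-cause on #6, #2, #14, #5 don't count).
Remaining: 8 − 4 = 4.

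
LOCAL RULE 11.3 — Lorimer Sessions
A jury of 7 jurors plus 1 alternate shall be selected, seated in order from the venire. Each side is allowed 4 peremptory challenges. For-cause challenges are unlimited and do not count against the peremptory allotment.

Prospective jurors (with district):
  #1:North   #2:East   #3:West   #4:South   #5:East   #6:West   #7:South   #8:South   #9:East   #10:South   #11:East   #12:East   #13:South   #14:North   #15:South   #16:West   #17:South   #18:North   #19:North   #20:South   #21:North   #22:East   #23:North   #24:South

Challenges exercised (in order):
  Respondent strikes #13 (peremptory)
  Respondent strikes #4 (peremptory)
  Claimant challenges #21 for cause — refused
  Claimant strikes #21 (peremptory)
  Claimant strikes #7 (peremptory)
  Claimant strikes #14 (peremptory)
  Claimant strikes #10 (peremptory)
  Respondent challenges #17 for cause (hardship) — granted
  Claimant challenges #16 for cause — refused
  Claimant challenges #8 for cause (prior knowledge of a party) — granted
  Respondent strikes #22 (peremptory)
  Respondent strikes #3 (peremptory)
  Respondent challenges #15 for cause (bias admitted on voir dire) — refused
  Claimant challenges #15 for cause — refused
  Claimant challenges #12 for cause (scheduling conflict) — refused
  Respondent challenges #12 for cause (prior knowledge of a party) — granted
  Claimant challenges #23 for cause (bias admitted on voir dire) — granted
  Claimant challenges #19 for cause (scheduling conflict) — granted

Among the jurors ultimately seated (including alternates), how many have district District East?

Removed: #3, #4, #7, #8, #10, #12, #13, #14, #17, #19, #21, #22, #23.
Seated (8 incl. alternates): #1, #2, #5, #6, #9, #11, #15, #16.
Of those, in District East: #2, #5, #9, #11 → 4.

4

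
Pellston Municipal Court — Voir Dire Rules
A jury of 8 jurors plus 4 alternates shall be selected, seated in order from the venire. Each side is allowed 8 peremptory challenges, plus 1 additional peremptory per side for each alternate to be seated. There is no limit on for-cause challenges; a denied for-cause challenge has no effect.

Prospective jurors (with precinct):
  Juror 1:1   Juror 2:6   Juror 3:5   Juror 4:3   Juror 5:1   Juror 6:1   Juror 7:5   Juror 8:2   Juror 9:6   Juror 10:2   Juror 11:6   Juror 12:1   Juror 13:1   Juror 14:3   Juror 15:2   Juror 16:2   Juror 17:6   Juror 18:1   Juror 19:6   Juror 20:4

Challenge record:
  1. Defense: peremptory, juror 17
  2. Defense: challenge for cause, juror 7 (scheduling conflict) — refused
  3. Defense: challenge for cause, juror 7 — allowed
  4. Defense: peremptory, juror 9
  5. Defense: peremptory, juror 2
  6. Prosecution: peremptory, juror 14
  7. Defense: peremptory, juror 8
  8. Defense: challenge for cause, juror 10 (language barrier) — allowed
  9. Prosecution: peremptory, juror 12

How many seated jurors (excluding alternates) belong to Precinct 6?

Removed: #2, #7, #8, #9, #10, #12, #14, #17.
Seated jurors 1–8: #1, #3, #4, #5, #6, #11, #13, #15 (alternates #16, #18, #19, #20 not counted).
Of those, in Precinct 6: #11 → 1.

1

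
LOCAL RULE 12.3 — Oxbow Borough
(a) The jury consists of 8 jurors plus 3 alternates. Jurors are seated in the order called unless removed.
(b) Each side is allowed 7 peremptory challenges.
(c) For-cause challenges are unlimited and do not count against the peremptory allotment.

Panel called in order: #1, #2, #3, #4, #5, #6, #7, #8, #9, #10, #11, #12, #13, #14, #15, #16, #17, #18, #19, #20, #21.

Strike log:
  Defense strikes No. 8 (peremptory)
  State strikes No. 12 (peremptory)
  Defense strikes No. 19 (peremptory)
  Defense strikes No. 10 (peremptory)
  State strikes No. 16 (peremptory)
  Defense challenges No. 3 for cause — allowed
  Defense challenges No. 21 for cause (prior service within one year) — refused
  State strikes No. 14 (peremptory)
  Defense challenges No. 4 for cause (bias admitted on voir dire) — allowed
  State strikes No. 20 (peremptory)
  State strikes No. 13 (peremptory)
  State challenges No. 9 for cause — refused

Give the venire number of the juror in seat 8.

Removed: #3, #4, #8, #10, #12, #13, #14, #16, #19, #20. (#9, #21 stay — for-cause denied.)
Filling seats in venire order through position 8: #1, #2, #5, #6, #7, #9, #11, #15.
So seat 8 is #15.

15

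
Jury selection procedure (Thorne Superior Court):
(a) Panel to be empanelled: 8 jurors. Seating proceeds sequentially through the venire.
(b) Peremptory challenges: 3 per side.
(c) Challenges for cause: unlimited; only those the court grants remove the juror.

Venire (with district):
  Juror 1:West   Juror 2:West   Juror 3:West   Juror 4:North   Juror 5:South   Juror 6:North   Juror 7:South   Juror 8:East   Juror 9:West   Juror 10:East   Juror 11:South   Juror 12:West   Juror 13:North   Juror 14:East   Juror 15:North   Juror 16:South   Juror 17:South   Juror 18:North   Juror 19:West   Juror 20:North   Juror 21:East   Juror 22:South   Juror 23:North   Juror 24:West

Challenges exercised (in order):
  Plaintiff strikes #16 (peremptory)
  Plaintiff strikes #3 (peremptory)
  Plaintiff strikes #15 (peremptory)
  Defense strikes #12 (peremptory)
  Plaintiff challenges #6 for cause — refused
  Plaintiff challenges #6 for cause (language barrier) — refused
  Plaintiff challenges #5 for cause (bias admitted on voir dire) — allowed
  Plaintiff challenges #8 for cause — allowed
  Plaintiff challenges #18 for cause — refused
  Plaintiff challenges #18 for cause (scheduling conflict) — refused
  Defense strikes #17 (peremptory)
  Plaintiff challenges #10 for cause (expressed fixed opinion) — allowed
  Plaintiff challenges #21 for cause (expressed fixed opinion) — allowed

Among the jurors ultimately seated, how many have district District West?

Removed: #3, #5, #8, #10, #12, #15, #16, #17, #21.
Seated jurors 1–8: #1, #2, #4, #6, #7, #9, #11, #13.
Of those, in District West: #1, #2, #9 → 3.

3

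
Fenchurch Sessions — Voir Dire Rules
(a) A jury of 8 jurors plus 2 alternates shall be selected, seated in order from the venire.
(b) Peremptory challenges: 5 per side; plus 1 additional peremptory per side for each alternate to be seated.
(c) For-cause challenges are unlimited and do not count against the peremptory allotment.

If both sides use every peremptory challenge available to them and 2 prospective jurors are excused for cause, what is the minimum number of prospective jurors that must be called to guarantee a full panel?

Seats to fill: 8 + 2 alternates = 10.
Peremptories: 5 + 1×2 = 7 per side × 2 sides = 14.
For-cause removals: 2.
Minimum venire: 10 + 14 + 2 = 26.

26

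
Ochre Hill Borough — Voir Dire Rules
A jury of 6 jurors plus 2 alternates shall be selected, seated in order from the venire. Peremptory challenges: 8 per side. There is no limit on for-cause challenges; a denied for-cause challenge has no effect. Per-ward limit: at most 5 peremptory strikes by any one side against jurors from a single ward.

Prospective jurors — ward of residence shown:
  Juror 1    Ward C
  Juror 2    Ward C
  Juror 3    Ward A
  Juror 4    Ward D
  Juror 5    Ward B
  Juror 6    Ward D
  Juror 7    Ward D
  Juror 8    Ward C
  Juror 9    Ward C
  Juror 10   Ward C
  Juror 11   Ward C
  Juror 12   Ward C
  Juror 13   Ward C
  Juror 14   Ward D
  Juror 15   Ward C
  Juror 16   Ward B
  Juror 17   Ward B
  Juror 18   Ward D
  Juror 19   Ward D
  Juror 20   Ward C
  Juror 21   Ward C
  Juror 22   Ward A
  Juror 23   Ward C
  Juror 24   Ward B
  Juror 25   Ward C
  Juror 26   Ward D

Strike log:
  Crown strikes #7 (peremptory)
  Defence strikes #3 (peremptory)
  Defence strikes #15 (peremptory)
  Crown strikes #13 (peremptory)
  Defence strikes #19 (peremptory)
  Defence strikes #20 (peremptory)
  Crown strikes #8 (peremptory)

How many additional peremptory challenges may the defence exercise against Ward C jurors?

3

Defence peremptories so far: #3, #15, #19, #20 — 4 of 8 used, 4 left overall.
Against Ward C: #15, #20 — 2 used; per-ward cap 5 leaves 3.
Binding limit: min(4, 3) = 3.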